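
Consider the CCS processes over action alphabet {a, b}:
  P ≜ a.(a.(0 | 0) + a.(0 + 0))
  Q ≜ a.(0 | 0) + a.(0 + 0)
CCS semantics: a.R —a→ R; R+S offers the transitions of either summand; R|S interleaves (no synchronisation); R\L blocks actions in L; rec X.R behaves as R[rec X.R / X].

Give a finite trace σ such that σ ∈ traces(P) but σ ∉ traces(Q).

Reachable graph of P (4 states):
  p0 = a.(a.(0 | 0) + a.(0 + 0)) → ··a··> p1
  p1 = a.(0 | 0) + a.(0 + 0) → ··a··> p2, ··a··> p3
  p2 = 0 + 0 → deadlocked
  p3 = 0 | 0 → deadlocked
Reachable graph of Q (3 states):
  q0 = a.(0 | 0) + a.(0 + 0) → ··a··> q1, ··a··> q2
  q1 = 0 + 0 → deadlocked
  q2 = 0 | 0 → deadlocked
Executing aa from P (initial set {p0}):
  [1] a ⇒ {p1}
  [2] a ⇒ {p2, p3}
  P completes σ.
Executing aa from Q (initial set {q0}):
  [1] a ⇒ {q1, q2}
  [2] a ⇒ no successor for Q

aa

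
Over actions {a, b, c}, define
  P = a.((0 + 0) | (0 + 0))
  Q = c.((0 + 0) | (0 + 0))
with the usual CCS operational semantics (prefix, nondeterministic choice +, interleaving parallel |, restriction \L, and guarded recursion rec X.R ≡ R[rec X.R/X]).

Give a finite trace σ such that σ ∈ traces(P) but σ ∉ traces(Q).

a

Reachable graph of P (2 states):
  u0 = a.((0 + 0) | (0 + 0)) :: —a→ u1
  u1 = (0 + 0) | (0 + 0) :: (no moves)
Reachable graph of Q (2 states):
  v0 = c.((0 + 0) | (0 + 0)) :: —c→ v1
  v1 = (0 + 0) | (0 + 0) :: (no moves)
Run σ = ⟨a⟩ on P: start {u0}
  [1] a ⇒ {u1}
  P completes σ.
Run σ = ⟨a⟩ on Q: start {v0}
  [1] a ⇒ ∅ (Q stuck)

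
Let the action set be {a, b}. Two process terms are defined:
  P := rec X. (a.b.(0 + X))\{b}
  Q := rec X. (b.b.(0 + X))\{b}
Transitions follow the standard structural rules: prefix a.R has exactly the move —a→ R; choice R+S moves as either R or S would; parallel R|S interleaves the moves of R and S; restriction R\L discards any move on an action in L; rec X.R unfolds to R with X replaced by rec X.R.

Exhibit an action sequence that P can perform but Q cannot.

a

P's transition system — 2 states:
  m0 = rec X. (a.b.(0 + X))\{b} → —a→ m1
  m1 = (b.(0 + (rec X. (a.b.(0 + X))\{b})))\{b} → ·
Q's transition system — 1 states:
  n0 = rec X. (b.b.(0 + X))\{b} → ·
Run σ = ⟨a⟩ on P: start {m0}
  [1] a ⇒ {m1}
  P completes σ.
Run σ = ⟨a⟩ on Q: start {n0}
  [1] a ⇒ ∅  — Q cannot continue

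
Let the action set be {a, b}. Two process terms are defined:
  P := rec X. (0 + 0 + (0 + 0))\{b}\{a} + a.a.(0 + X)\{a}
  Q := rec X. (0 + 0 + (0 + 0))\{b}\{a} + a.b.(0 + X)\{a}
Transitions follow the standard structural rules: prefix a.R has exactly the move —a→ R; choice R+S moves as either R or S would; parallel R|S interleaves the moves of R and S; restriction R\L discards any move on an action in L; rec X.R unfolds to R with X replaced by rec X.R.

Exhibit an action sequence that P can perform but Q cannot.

aa

Reachable graph of P (3 states):
  m0 = rec X. (0 + 0 + (0 + 0))\{b}\{a} + a.a.(0 + X)\{a} → -a-> m1
  m1 = a.(0 + (rec X. (0 + 0 + (0 + 0))\{b}\{a} + a.a.(0 + X)\{a}))\{a} → -a-> m2
  m2 = (0 + (rec X. (0 + 0 + (0 + 0))\{b}\{a} + a.a.(0 + X)\{a}))\{a} → (no moves)
Reachable graph of Q (3 states):
  n0 = rec X. (0 + 0 + (0 + 0))\{b}\{a} + a.b.(0 + X)\{a} → -a-> n1
  n1 = b.(0 + (rec X. (0 + 0 + (0 + 0))\{b}\{a} + a.b.(0 + X)\{a}))\{a} → -b-> n2
  n2 = (0 + (rec X. (0 + 0 + (0 + 0))\{b}\{a} + a.b.(0 + X)\{a}))\{a} → (no moves)
Trace ⟨aa⟩ through P, begin at {m0}:
  after a @ step 1: {m1}
  after a @ step 2: {m2}
  P completes σ.
Trace ⟨aa⟩ through Q, begin at {n0}:
  after a @ step 1: {n1}
  after a @ step 2: ∅  — Q cannot continue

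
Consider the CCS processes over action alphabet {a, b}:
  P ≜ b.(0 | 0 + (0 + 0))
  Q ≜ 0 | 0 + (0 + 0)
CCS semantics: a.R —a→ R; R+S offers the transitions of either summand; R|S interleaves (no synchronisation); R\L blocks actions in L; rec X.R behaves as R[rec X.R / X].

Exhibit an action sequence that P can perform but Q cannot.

Reachable graph of P (2 states):
  p0 = b.(0 | 0 + (0 + 0)) ⊢ -b-> p1
  p1 = 0 | 0 + (0 + 0) ⊢ deadlocked
Reachable graph of Q (1 states):
  q0 = 0 | 0 + (0 + 0) ⊢ deadlocked
Run σ = ⟨b⟩ on P: start {p0}
  [1] b ⇒ {p1}
  ✓ P
Run σ = ⟨b⟩ on Q: start {q0}
  [1] b ⇒ no successor for Q

b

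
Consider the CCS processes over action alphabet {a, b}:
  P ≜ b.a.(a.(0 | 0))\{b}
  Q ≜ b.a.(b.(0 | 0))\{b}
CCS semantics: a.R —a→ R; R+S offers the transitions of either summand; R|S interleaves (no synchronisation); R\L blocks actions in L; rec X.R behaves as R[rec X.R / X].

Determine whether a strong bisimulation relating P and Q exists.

P's transition system — 4 states:
  m0 = b.a.(a.(0 | 0))\{b} | --b--▸ m1
  m1 = a.(a.(0 | 0))\{b} | --a--▸ m2
  m2 = (a.(0 | 0))\{b} | --a--▸ m3
  m3 = (0 | 0)\{b} | stopped
Q's transition system — 3 states:
  n0 = b.a.(b.(0 | 0))\{b} | --b--▸ n1
  n1 = a.(b.(0 | 0))\{b} | --a--▸ n2
  n2 = (b.(0 | 0))\{b} | stopped
Coarsest stable partition (strong bisimilarity classes):
  B0 = {m0}
  B1 = {m1}
  B2 = {m2, n1}
  B3 = {m3, n2}
  B4 = {n0}
m0 ∈ B0, n0 ∈ B4 → different blocks

not bisimilar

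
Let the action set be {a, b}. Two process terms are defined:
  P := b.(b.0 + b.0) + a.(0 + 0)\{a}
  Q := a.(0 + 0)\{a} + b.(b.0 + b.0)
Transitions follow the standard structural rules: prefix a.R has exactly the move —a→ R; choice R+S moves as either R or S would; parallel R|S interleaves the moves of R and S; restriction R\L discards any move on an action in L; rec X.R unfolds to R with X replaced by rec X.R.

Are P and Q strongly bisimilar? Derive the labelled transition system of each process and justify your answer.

Reachable graph of P (4 states):
  u0 = b.(b.0 + b.0) + a.(0 + 0)\{a} has moves =a=> u1, =b=> u2
  u1 = (0 + 0)\{a} has moves ∅
  u2 = b.0 + b.0 has moves =b=> u3
  u3 = 0 has moves ∅
Reachable graph of Q (4 states):
  v0 = a.(0 + 0)\{a} + b.(b.0 + b.0) has moves =a=> v1, =b=> v2
  v1 = (0 + 0)\{a} has moves ∅
  v2 = b.0 + b.0 has moves =b=> v3
  v3 = 0 has moves ∅
Bisimilarity quotient blocks:
  B0 = {u0, v0}
  B1 = {u1, u3, v1, v3}
  B2 = {u2, v2}
u0 ∈ B0, v0 ∈ B0 → same block

YES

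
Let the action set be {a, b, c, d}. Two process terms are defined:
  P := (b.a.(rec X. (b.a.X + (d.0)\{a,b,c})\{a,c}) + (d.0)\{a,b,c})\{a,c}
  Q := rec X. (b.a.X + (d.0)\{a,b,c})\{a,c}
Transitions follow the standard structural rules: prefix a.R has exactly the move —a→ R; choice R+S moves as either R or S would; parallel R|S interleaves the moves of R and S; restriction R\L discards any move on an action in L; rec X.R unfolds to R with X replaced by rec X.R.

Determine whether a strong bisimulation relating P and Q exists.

P's transition system — 3 states:
  u0 = (b.a.(rec X. (b.a.X + (d.0)\{a,b,c})\{a,c}) + (d.0)\{a,b,c})\{a,c} → --b--▸ u1, --d--▸ u2
  u1 = (a.(rec X. (b.a.X + (d.0)\{a,b,c})\{a,c}))\{a,c} → ·
  u2 = 0\{a,b,c}\{a,c} → ·
Q's transition system — 3 states:
  v0 = rec X. (b.a.X + (d.0)\{a,b,c})\{a,c} → --b--▸ v1, --d--▸ v2
  v1 = (a.(rec X. (b.a.X + (d.0)\{a,b,c})\{a,c}))\{a,c} → ·
  v2 = 0\{a,b,c}\{a,c} → ·
Coarsest stable partition (strong bisimilarity classes):
  B0 = {u0, v0}
  B1 = {u1, u2, v1, v2}
u0 ∈ B0, v0 ∈ B0 → same block

bisimilar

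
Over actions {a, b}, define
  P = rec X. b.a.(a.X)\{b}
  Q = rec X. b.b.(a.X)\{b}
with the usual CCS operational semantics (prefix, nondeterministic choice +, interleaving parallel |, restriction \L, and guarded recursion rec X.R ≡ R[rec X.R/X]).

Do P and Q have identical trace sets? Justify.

LTS(P): 4 reachable states
  u0 = rec X. b.a.(a.X)\{b} ⊢ =b=> u1
  u1 = a.(a.(rec X. b.a.(a.X)\{b}))\{b} ⊢ =a=> u2
  u2 = (a.(rec X. b.a.(a.X)\{b}))\{b} ⊢ =a=> u3
  u3 = (rec X. b.a.(a.X)\{b})\{b} ⊢ deadlocked
LTS(Q): 4 reachable states
  v0 = rec X. b.b.(a.X)\{b} ⊢ =b=> v1
  v1 = b.(a.(rec X. b.b.(a.X)\{b}))\{b} ⊢ =b=> v2
  v2 = (a.(rec X. b.b.(a.X)\{b}))\{b} ⊢ =a=> v3
  v3 = (rec X. b.b.(a.X)\{b})\{b} ⊢ deadlocked
Trace ⟨ba⟩ through P, begin at {u0}:
  [1] b ⇒ {u1}
  [2] a ⇒ {u2}
  P completes σ.
Trace ⟨ba⟩ through Q, begin at {v0}:
  [1] b ⇒ {v1}
  [2] a ⇒ ∅ (Q stuck)

NO — witness ⟨ba⟩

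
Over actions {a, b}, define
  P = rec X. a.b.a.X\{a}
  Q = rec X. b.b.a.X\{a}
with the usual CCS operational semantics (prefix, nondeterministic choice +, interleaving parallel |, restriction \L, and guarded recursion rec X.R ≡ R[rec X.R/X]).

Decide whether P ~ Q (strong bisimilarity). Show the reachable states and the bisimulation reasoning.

LTS(P): 4 reachable states
  m0 = rec X. a.b.a.X\{a} ⊢ =a=> m1
  m1 = b.a.(rec X. a.b.a.X\{a})\{a} ⊢ =b=> m2
  m2 = a.(rec X. a.b.a.X\{a})\{a} ⊢ =a=> m3
  m3 = (rec X. a.b.a.X\{a})\{a} ⊢ ∅
LTS(Q): 6 reachable states
  n0 = rec X. b.b.a.X\{a} ⊢ =b=> n1
  n1 = b.a.(rec X. b.b.a.X\{a})\{a} ⊢ =b=> n2
  n2 = a.(rec X. b.b.a.X\{a})\{a} ⊢ =a=> n3
  n3 = (rec X. b.b.a.X\{a})\{a} ⊢ =b=> n4
  n4 = (b.a.(rec X. b.b.a.X\{a})\{a})\{a} ⊢ =b=> n5
  n5 = (a.(rec X. b.b.a.X\{a})\{a})\{a} ⊢ ∅
Bisimilarity quotient blocks:
  B0 = {m0}
  B1 = {m1}
  B2 = {m2}
  B3 = {m3, n5}
  B4 = {n0}
  B5 = {n1}
  B6 = {n2}
  B7 = {n3}
  B8 = {n4}
m0 ∈ B0, n0 ∈ B4 → different blocks

NO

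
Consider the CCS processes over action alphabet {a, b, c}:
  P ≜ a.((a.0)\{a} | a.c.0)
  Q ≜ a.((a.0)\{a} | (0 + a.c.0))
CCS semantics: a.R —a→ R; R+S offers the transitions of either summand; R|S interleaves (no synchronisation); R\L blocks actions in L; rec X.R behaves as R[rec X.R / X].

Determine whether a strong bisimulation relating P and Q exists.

LTS(P): 4 reachable states
  p0 = a.((a.0)\{a} | a.c.0) has moves --a--▸ p1
  p1 = (a.0)\{a} | a.c.0 has moves --a--▸ p2
  p2 = (a.0)\{a} | c.0 has moves --c--▸ p3
  p3 = (a.0)\{a} | 0 has moves stopped
LTS(Q): 4 reachable states
  q0 = a.((a.0)\{a} | (0 + a.c.0)) has moves --a--▸ q1
  q1 = (a.0)\{a} | (0 + a.c.0) has moves --a--▸ q2
  q2 = (a.0)\{a} | c.0 has moves --c--▸ q3
  q3 = (a.0)\{a} | 0 has moves stopped
Partition-refinement fixed point:
  B0 = {p0, q0}
  B1 = {p1, q1}
  B2 = {p2, q2}
  B3 = {p3, q3}
p0 ∈ B0, q0 ∈ B0 → same block

YES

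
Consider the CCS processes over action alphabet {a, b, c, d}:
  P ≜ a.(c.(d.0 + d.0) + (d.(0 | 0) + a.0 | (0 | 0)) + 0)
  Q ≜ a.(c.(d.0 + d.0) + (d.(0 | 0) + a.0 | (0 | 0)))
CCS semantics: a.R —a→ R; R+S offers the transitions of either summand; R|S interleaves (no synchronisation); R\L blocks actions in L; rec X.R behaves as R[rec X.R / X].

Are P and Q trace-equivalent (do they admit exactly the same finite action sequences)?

YES

Reachable graph of P (6 states):
  s0 = a.(c.(d.0 + d.0) + (d.(0 | 0) + a.0 | (0 | 0)) + 0) ⊢ —a→ s1
  s1 = c.(d.0 + d.0) + (d.(0 | 0) + a.0 | (0 | 0)) + 0 ⊢ —a→ s2, —c→ s3, —d→ s4
  s2 = 0 | (0 | 0) ⊢ ∅
  s3 = d.0 + d.0 ⊢ —d→ s5
  s4 = 0 | 0 ⊢ ∅
  s5 = 0 ⊢ ∅
Reachable graph of Q (6 states):
  t0 = a.(c.(d.0 + d.0) + (d.(0 | 0) + a.0 | (0 | 0))) ⊢ —a→ t1
  t1 = c.(d.0 + d.0) + (d.(0 | 0) + a.0 | (0 | 0)) ⊢ —a→ t2, —c→ t3, —d→ t4
  t2 = 0 | (0 | 0) ⊢ ∅
  t3 = d.0 + d.0 ⊢ —d→ t5
  t4 = 0 | 0 ⊢ ∅
  t5 = 0 ⊢ ∅
Partition-refinement fixed point:
  B0 = {s0, t0}
  B1 = {s1, t1}
  B2 = {s3, t3}
  B3 = {s2, s4, s5, t2, t4, t5}
s0 ∈ B0, t0 ∈ B0 → same block
Bisimilar ⇒ trace-equivalent.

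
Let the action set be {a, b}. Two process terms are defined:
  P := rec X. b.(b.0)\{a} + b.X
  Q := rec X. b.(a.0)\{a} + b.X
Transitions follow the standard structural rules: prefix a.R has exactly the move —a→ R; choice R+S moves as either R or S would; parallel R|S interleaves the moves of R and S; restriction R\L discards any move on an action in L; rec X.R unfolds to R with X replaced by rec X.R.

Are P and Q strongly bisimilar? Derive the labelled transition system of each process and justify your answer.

LTS(P): 3 reachable states
  u0 = rec X. b.(b.0)\{a} + b.X has moves —b→ u0, —b→ u1
  u1 = (b.0)\{a} has moves —b→ u2
  u2 = 0\{a} has moves ·
LTS(Q): 2 reachable states
  v0 = rec X. b.(a.0)\{a} + b.X has moves —b→ v0, —b→ v1
  v1 = (a.0)\{a} has moves ·
Coarsest stable partition (strong bisimilarity classes):
  B0 = {u0}
  B1 = {u1}
  B2 = {u2, v1}
  B3 = {v0}
u0 ∈ B0, v0 ∈ B3 → different blocks

NO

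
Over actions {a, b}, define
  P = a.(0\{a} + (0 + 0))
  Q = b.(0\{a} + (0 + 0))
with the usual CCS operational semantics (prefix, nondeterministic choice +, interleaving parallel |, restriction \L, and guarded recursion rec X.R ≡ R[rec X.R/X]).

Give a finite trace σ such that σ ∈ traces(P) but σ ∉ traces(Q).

P's transition system — 2 states:
  p0 = a.(0\{a} + (0 + 0)) → -a-> p1
  p1 = 0\{a} + (0 + 0) → (no moves)
Q's transition system — 2 states:
  q0 = b.(0\{a} + (0 + 0)) → -b-> q1
  q1 = 0\{a} + (0 + 0) → (no moves)
Executing a from P (initial set {p0}):
  after a @ step 1: {p1}
  — P admits the full trace.
Executing a from Q (initial set {q0}):
  after a @ step 1: ∅ (Q stuck)

a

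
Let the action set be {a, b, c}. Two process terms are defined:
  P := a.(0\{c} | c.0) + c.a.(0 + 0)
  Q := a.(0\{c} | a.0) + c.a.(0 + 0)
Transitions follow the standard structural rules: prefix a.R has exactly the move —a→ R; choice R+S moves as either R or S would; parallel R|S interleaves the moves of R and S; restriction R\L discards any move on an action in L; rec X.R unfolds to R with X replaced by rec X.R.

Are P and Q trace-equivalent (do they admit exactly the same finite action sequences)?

trace-distinct — witness ⟨ac⟩

LTS(P): 5 reachable states
  s0 = a.(0\{c} | c.0) + c.a.(0 + 0) :: —a→ s1, —c→ s2
  s1 = 0\{c} | c.0 :: —c→ s3
  s2 = a.(0 + 0) :: —a→ s4
  s3 = 0\{c} | 0 :: ∅
  s4 = 0 + 0 :: ∅
LTS(Q): 5 reachable states
  t0 = a.(0\{c} | a.0) + c.a.(0 + 0) :: —a→ t1, —c→ t2
  t1 = 0\{c} | a.0 :: —a→ t3
  t2 = a.(0 + 0) :: —a→ t4
  t3 = 0\{c} | 0 :: ∅
  t4 = 0 + 0 :: ∅
Run σ = ⟨ac⟩ on P: start {s0}
  [1] a ⇒ {s1}
  [2] c ⇒ {s3}
  P completes σ.
Run σ = ⟨ac⟩ on Q: start {t0}
  [1] a ⇒ {t1}
  [2] c ⇒ ∅ (Q stuck)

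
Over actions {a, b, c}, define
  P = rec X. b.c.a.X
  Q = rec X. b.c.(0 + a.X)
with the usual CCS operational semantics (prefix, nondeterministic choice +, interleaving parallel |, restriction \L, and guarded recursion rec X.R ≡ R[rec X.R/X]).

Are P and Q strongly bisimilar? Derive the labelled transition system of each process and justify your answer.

LTS(P): 3 reachable states
  s0 = rec X. b.c.a.X | --b--▸ s1
  s1 = c.a.(rec X. b.c.a.X) | --c--▸ s2
  s2 = a.(rec X. b.c.a.X) | --a--▸ s0
LTS(Q): 3 reachable states
  t0 = rec X. b.c.(0 + a.X) | --b--▸ t1
  t1 = c.(0 + a.(rec X. b.c.(0 + a.X))) | --c--▸ t2
  t2 = 0 + a.(rec X. b.c.(0 + a.X)) | --a--▸ t0
Partition-refinement fixed point:
  B0 = {s0, t0}
  B1 = {s1, t1}
  B2 = {s2, t2}
s0 ∈ B0, t0 ∈ B0 → same block

YES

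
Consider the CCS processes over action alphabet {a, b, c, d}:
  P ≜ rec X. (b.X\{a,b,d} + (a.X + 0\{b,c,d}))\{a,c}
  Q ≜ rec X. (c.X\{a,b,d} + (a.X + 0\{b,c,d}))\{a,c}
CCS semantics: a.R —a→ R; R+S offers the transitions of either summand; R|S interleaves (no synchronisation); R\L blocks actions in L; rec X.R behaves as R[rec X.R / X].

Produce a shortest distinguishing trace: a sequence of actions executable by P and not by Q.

b

LTS(P): 2 reachable states
  m0 = rec X. (b.X\{a,b,d} + (a.X + 0\{b,c,d}))\{a,c} ⊢ --b--▸ m1
  m1 = (rec X. (b.X\{a,b,d} + (a.X + 0\{b,c,d}))\{a,c})\{a,b,d}\{a,c} ⊢ (no moves)
LTS(Q): 1 reachable states
  n0 = rec X. (c.X\{a,b,d} + (a.X + 0\{b,c,d}))\{a,c} ⊢ (no moves)
Run σ = ⟨b⟩ on P: start {m0}
  [1] b ⇒ {m1}
  ✓ P
Run σ = ⟨b⟩ on Q: start {n0}
  [1] b ⇒ ∅  — Q cannot continue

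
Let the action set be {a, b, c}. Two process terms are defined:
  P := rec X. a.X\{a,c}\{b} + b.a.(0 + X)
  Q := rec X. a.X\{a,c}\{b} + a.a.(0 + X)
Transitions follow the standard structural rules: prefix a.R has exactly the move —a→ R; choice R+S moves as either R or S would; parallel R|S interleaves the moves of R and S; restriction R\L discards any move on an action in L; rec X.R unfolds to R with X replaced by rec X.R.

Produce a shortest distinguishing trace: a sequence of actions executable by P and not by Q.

Reachable graph of P (4 states):
  m0 = rec X. a.X\{a,c}\{b} + b.a.(0 + X) has moves —a→ m1, —b→ m2
  m1 = (rec X. a.X\{a,c}\{b} + b.a.(0 + X))\{a,c}\{b} has moves stopped
  m2 = a.(0 + (rec X. a.X\{a,c}\{b} + b.a.(0 + X))) has moves —a→ m3
  m3 = 0 + (rec X. a.X\{a,c}\{b} + b.a.(0 + X)) has moves —a→ m1, —b→ m2
Reachable graph of Q (4 states):
  n0 = rec X. a.X\{a,c}\{b} + a.a.(0 + X) has moves —a→ n1, —a→ n2
  n1 = (rec X. a.X\{a,c}\{b} + a.a.(0 + X))\{a,c}\{b} has moves stopped
  n2 = a.(0 + (rec X. a.X\{a,c}\{b} + a.a.(0 + X))) has moves —a→ n3
  n3 = 0 + (rec X. a.X\{a,c}\{b} + a.a.(0 + X)) has moves —a→ n1, —a→ n2
Executing b from P (initial set {m0}):
  after b @ step 1: {m2}
  P completes σ.
Executing b from Q (initial set {n0}):
  after b @ step 1: ∅  — Q cannot continue

b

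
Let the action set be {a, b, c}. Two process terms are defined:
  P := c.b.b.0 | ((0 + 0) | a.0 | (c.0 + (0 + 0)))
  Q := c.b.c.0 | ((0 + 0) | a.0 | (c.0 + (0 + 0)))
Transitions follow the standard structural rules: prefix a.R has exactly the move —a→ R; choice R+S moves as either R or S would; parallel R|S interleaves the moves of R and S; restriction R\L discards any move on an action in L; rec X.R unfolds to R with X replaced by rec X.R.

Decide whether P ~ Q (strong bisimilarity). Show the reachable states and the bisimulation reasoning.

P ≁ Q

Reachable graph of P (16 states):
  s0 = c.b.b.0 | ((0 + 0) | a.0 | (c.0 + (0 + 0))) ⊢ —a→ s1, —c→ s2, —c→ s3
  s1 = c.b.b.0 | ((0 + 0) | 0 | (c.0 + (0 + 0))) ⊢ —c→ s4, —c→ s5
  s2 = b.b.0 | ((0 + 0) | a.0 | (c.0 + (0 + 0))) ⊢ —a→ s4, —b→ s6, —c→ s7
  s3 = c.b.b.0 | ((0 + 0) | a.0 | 0) ⊢ —a→ s5, —c→ s7
  s4 = b.b.0 | ((0 + 0) | 0 | (c.0 + (0 + 0))) ⊢ —b→ s8, —c→ s9
  s5 = c.b.b.0 | ((0 + 0) | 0 | 0) ⊢ —c→ s9
  s6 = b.0 | ((0 + 0) | a.0 | (c.0 + (0 + 0))) ⊢ —a→ s8, —b→ s10, —c→ s11
  s7 = b.b.0 | ((0 + 0) | a.0 | 0) ⊢ —a→ s9, —b→ s11
  s8 = b.0 | ((0 + 0) | 0 | (c.0 + (0 + 0))) ⊢ —b→ s12, —c→ s13
  s9 = b.b.0 | ((0 + 0) | 0 | 0) ⊢ —b→ s13
  s10 = 0 | ((0 + 0) | a.0 | (c.0 + (0 + 0))) ⊢ —a→ s12, —c→ s14
  s11 = b.0 | ((0 + 0) | a.0 | 0) ⊢ —a→ s13, —b→ s14
  s12 = 0 | ((0 + 0) | 0 | (c.0 + (0 + 0))) ⊢ —c→ s15
  s13 = b.0 | ((0 + 0) | 0 | 0) ⊢ —b→ s15
  s14 = 0 | ((0 + 0) | a.0 | 0) ⊢ —a→ s15
  s15 = 0 | ((0 + 0) | 0 | 0) ⊢ ∅
Reachable graph of Q (16 states):
  t0 = c.b.c.0 | ((0 + 0) | a.0 | (c.0 + (0 + 0))) ⊢ —a→ t1, —c→ t2, —c→ t3
  t1 = c.b.c.0 | ((0 + 0) | 0 | (c.0 + (0 + 0))) ⊢ —c→ t4, —c→ t5
  t2 = b.c.0 | ((0 + 0) | a.0 | (c.0 + (0 + 0))) ⊢ —a→ t4, —b→ t6, —c→ t7
  t3 = c.b.c.0 | ((0 + 0) | a.0 | 0) ⊢ —a→ t5, —c→ t7
  t4 = b.c.0 | ((0 + 0) | 0 | (c.0 + (0 + 0))) ⊢ —b→ t8, —c→ t9
  t5 = c.b.c.0 | ((0 + 0) | 0 | 0) ⊢ —c→ t9
  t6 = c.0 | ((0 + 0) | a.0 | (c.0 + (0 + 0))) ⊢ —a→ t8, —c→ t10, —c→ t11
  t7 = b.c.0 | ((0 + 0) | a.0 | 0) ⊢ —a→ t9, —b→ t11
  t8 = c.0 | ((0 + 0) | 0 | (c.0 + (0 + 0))) ⊢ —c→ t12, —c→ t13
  t9 = b.c.0 | ((0 + 0) | 0 | 0) ⊢ —b→ t13
  t10 = 0 | ((0 + 0) | a.0 | (c.0 + (0 + 0))) ⊢ —a→ t12, —c→ t14
  t11 = c.0 | ((0 + 0) | a.0 | 0) ⊢ —a→ t13, —c→ t14
  t12 = 0 | ((0 + 0) | 0 | (c.0 + (0 + 0))) ⊢ —c→ t15
  t13 = c.0 | ((0 + 0) | 0 | 0) ⊢ —c→ t15
  t14 = 0 | ((0 + 0) | a.0 | 0) ⊢ —a→ t15
  t15 = 0 | ((0 + 0) | 0 | 0) ⊢ ∅
Bisimilarity quotient blocks:
  B0 = {s0}
  B1 = {s1}
  B2 = {s4}
  B3 = {s9}
  B4 = {s13}
  B5 = {s15, t15}
  B6 = {s8}
  B7 = {s12, t12, t13}
  B8 = {s5}
  B9 = {s3}
  B10 = {s7}
  B11 = {s11}
  B12 = {s14, t14}
  B13 = {s2}
  B14 = {s6}
  B15 = {s10, t10, t11}
  B16 = {t0}
  B17 = {t2}
  B18 = {t4}
  B19 = {t8}
  B20 = {t9}
  B21 = {t6}
  B22 = {t7}
  B23 = {t1}
  B24 = {t5}
  B25 = {t3}
s0 ∈ B0, t0 ∈ B16 → different blocks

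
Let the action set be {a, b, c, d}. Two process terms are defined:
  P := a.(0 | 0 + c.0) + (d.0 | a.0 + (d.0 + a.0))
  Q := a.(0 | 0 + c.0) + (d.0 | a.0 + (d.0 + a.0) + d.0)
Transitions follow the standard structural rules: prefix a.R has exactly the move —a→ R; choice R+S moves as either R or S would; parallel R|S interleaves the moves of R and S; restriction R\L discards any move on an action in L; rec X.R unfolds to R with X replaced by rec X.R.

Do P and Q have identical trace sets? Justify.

Reachable graph of P (6 states):
  p0 = a.(0 | 0 + c.0) + (d.0 | a.0 + (d.0 + a.0)) → --a--▸ p1, --a--▸ p2, --a--▸ p3, --d--▸ p1, --d--▸ p4
  p1 = 0 → stopped
  p2 = 0 | 0 + c.0 → --c--▸ p1
  p3 = d.0 | 0 → --d--▸ p5
  p4 = 0 | a.0 → --a--▸ p5
  p5 = 0 | 0 → stopped
Reachable graph of Q (6 states):
  q0 = a.(0 | 0 + c.0) + (d.0 | a.0 + (d.0 + a.0) + d.0) → --a--▸ q1, --a--▸ q2, --a--▸ q3, --d--▸ q1, --d--▸ q4
  q1 = 0 → stopped
  q2 = 0 | 0 + c.0 → --c--▸ q1
  q3 = d.0 | 0 → --d--▸ q5
  q4 = 0 | a.0 → --a--▸ q5
  q5 = 0 | 0 → stopped
Partition-refinement fixed point:
  B0 = {p0, q0}
  B1 = {p4, q4}
  B2 = {p1, p5, q1, q5}
  B3 = {p2, q2}
  B4 = {p3, q3}
p0 ∈ B0, q0 ∈ B0 → same block
Bisimilar ⇒ trace-equivalent.

YES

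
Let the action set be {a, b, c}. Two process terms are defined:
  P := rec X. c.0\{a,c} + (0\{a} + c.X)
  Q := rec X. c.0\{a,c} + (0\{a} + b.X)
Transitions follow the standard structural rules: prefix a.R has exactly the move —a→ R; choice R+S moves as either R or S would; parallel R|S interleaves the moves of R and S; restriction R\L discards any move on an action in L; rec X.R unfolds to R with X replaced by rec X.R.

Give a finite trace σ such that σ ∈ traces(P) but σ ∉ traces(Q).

cc

Reachable graph of P (2 states):
  u0 = rec X. c.0\{a,c} + (0\{a} + c.X) :: ··c··> u0, ··c··> u1
  u1 = 0\{a,c} :: deadlocked
Reachable graph of Q (2 states):
  v0 = rec X. c.0\{a,c} + (0\{a} + b.X) :: ··b··> v0, ··c··> v1
  v1 = 0\{a,c} :: deadlocked
Run σ = ⟨cc⟩ on P: start {u0}
  step 1 (c): {u0, u1}
  step 2 (c): {u0, u1}
  P completes σ.
Run σ = ⟨cc⟩ on Q: start {v0}
  step 1 (c): {v1}
  step 2 (c): ∅ (Q stuck)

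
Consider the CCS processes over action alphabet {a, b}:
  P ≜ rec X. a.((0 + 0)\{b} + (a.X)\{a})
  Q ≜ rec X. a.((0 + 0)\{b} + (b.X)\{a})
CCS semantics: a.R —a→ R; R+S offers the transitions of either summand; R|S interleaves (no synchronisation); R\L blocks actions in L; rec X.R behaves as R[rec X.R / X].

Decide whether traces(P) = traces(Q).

NO — witness ⟨ab⟩

LTS(P): 2 reachable states
  m0 = rec X. a.((0 + 0)\{b} + (a.X)\{a}) | -a-> m1
  m1 = (0 + 0)\{b} + (a.(rec X. a.((0 + 0)\{b} + (a.X)\{a})))\{a} | (no moves)
LTS(Q): 3 reachable states
  n0 = rec X. a.((0 + 0)\{b} + (b.X)\{a}) | -a-> n1
  n1 = (0 + 0)\{b} + (b.(rec X. a.((0 + 0)\{b} + (b.X)\{a})))\{a} | -b-> n2
  n2 = (rec X. a.((0 + 0)\{b} + (b.X)\{a}))\{a} | (no moves)
Executing ab from Q (initial set {n0}):
  after a @ step 1: {n1}
  after b @ step 2: {n2}
  ✓ Q
Executing ab from P (initial set {m0}):
  after a @ step 1: {m1}
  after b @ step 2: no successor for P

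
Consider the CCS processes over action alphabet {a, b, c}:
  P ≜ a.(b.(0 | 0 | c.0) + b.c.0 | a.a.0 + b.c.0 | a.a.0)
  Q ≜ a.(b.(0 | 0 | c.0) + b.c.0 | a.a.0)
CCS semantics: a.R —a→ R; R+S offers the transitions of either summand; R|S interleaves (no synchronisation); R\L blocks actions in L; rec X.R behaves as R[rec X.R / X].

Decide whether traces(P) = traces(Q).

YES

P's transition system — 12 states:
  m0 = a.(b.(0 | 0 | c.0) + b.c.0 | a.a.0 + b.c.0 | a.a.0) ⊢ —a→ m1
  m1 = b.(0 | 0 | c.0) + b.c.0 | a.a.0 + b.c.0 | a.a.0 ⊢ —a→ m2, —b→ m3, —b→ m4
  m2 = b.c.0 | a.0 ⊢ —a→ m5, —b→ m6
  m3 = 0 | 0 | c.0 ⊢ —c→ m7
  m4 = c.0 | a.a.0 ⊢ —a→ m6, —c→ m8
  m5 = b.c.0 | 0 ⊢ —b→ m9
  m6 = c.0 | a.0 ⊢ —a→ m9, —c→ m10
  m7 = 0 | 0 | 0 ⊢ (no moves)
  m8 = 0 | a.a.0 ⊢ —a→ m10
  m9 = c.0 | 0 ⊢ —c→ m11
  m10 = 0 | a.0 ⊢ —a→ m11
  m11 = 0 | 0 ⊢ (no moves)
Q's transition system — 12 states:
  n0 = a.(b.(0 | 0 | c.0) + b.c.0 | a.a.0) ⊢ —a→ n1
  n1 = b.(0 | 0 | c.0) + b.c.0 | a.a.0 ⊢ —a→ n2, —b→ n3, —b→ n4
  n2 = b.c.0 | a.0 ⊢ —a→ n5, —b→ n6
  n3 = 0 | 0 | c.0 ⊢ —c→ n7
  n4 = c.0 | a.a.0 ⊢ —a→ n6, —c→ n8
  n5 = b.c.0 | 0 ⊢ —b→ n9
  n6 = c.0 | a.0 ⊢ —a→ n9, —c→ n10
  n7 = 0 | 0 | 0 ⊢ (no moves)
  n8 = 0 | a.a.0 ⊢ —a→ n10
  n9 = c.0 | 0 ⊢ —c→ n11
  n10 = 0 | a.0 ⊢ —a→ n11
  n11 = 0 | 0 ⊢ (no moves)
Partition-refinement fixed point:
  B0 = {m0, n0}
  B1 = {m1, n1}
  B2 = {m2, n2}
  B3 = {m6, n6}
  B4 = {m3, m9, n3, n9}
  B5 = {m11, m7, n11, n7}
  B6 = {m10, n10}
  B7 = {m5, n5}
  B8 = {m4, n4}
  B9 = {m8, n8}
m0 ∈ B0, n0 ∈ B0 → same block
Bisimilar ⇒ trace-equivalent.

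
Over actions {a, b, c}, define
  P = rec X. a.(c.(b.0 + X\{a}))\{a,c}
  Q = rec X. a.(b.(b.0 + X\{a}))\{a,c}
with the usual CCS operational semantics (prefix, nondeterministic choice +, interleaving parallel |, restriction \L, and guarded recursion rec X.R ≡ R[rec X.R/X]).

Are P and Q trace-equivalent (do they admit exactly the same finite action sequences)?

NO — witness ⟨ab⟩

Reachable graph of P (2 states):
  s0 = rec X. a.(c.(b.0 + X\{a}))\{a,c} ⊢ --a--▸ s1
  s1 = (c.(b.0 + (rec X. a.(c.(b.0 + X\{a}))\{a,c})\{a}))\{a,c} ⊢ stopped
Reachable graph of Q (4 states):
  t0 = rec X. a.(b.(b.0 + X\{a}))\{a,c} ⊢ --a--▸ t1
  t1 = (b.(b.0 + (rec X. a.(b.(b.0 + X\{a}))\{a,c})\{a}))\{a,c} ⊢ --b--▸ t2
  t2 = (b.0 + (rec X. a.(b.(b.0 + X\{a}))\{a,c})\{a})\{a,c} ⊢ --b--▸ t3
  t3 = 0\{a,c} ⊢ stopped
Executing ab from Q (initial set {t0}):
  step 1 (a): {t1}
  step 2 (b): {t2}
  — Q admits the full trace.
Executing ab from P (initial set {s0}):
  step 1 (a): {s1}
  step 2 (b): ∅  — P cannot continue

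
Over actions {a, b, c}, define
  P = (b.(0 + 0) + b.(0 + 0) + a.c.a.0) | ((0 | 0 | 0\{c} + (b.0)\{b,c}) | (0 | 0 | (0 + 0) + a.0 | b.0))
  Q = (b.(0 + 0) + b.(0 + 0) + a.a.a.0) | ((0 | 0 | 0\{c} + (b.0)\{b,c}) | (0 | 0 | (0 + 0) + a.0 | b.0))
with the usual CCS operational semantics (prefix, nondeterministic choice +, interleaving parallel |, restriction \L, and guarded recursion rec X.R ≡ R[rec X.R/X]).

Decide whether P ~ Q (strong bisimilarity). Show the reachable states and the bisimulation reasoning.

not bisimilar

LTS(P): 20 reachable states
  m0 = (b.(0 + 0) + b.(0 + 0) + a.c.a.0) | ((0 | 0 | 0\{c} + (b.0)\{b,c}) | (0 | 0 | (0 + 0) + a.0 | b.0)) ⊢ --a--▸ m1, --a--▸ m2, --b--▸ m3, --b--▸ m4
  m1 = (b.(0 + 0) + b.(0 + 0) + a.c.a.0) | ((0 | 0 | 0\{c} + (b.0)\{b,c}) | (0 | b.0)) ⊢ --a--▸ m5, --b--▸ m6, --b--▸ m7
  m2 = c.a.0 | ((0 | 0 | 0\{c} + (b.0)\{b,c}) | (0 | 0 | (0 + 0) + a.0 | b.0)) ⊢ --a--▸ m5, --b--▸ m8, --c--▸ m9
  m3 = (0 + 0) | ((0 | 0 | 0\{c} + (b.0)\{b,c}) | (0 | 0 | (0 + 0) + a.0 | b.0)) ⊢ --a--▸ m6, --b--▸ m10
  m4 = (b.(0 + 0) + b.(0 + 0) + a.c.a.0) | ((0 | 0 | 0\{c} + (b.0)\{b,c}) | (a.0 | 0)) ⊢ --a--▸ m7, --a--▸ m8, --b--▸ m10
  m5 = c.a.0 | ((0 | 0 | 0\{c} + (b.0)\{b,c}) | (0 | b.0)) ⊢ --b--▸ m11, --c--▸ m12
  m6 = (0 + 0) | ((0 | 0 | 0\{c} + (b.0)\{b,c}) | (0 | b.0)) ⊢ --b--▸ m13
  m7 = (b.(0 + 0) + b.(0 + 0) + a.c.a.0) | ((0 | 0 | 0\{c} + (b.0)\{b,c}) | (0 | 0)) ⊢ --a--▸ m11, --b--▸ m13
  m8 = c.a.0 | ((0 | 0 | 0\{c} + (b.0)\{b,c}) | (a.0 | 0)) ⊢ --a--▸ m11, --c--▸ m14
  m9 = a.0 | ((0 | 0 | 0\{c} + (b.0)\{b,c}) | (0 | 0 | (0 + 0) + a.0 | b.0)) ⊢ --a--▸ m12, --a--▸ m15, --b--▸ m14
  m10 = (0 + 0) | ((0 | 0 | 0\{c} + (b.0)\{b,c}) | (a.0 | 0)) ⊢ --a--▸ m13
  m11 = c.a.0 | ((0 | 0 | 0\{c} + (b.0)\{b,c}) | (0 | 0)) ⊢ --c--▸ m16
  m12 = a.0 | ((0 | 0 | 0\{c} + (b.0)\{b,c}) | (0 | b.0)) ⊢ --a--▸ m17, --b--▸ m16
  m13 = (0 + 0) | ((0 | 0 | 0\{c} + (b.0)\{b,c}) | (0 | 0)) ⊢ ∅
  m14 = a.0 | ((0 | 0 | 0\{c} + (b.0)\{b,c}) | (a.0 | 0)) ⊢ --a--▸ m16, --a--▸ m18
  m15 = 0 | ((0 | 0 | 0\{c} + (b.0)\{b,c}) | (0 | 0 | (0 + 0) + a.0 | b.0)) ⊢ --a--▸ m17, --b--▸ m18
  m16 = a.0 | ((0 | 0 | 0\{c} + (b.0)\{b,c}) | (0 | 0)) ⊢ --a--▸ m19
  m17 = 0 | ((0 | 0 | 0\{c} + (b.0)\{b,c}) | (0 | b.0)) ⊢ --b--▸ m19
  m18 = 0 | ((0 | 0 | 0\{c} + (b.0)\{b,c}) | (a.0 | 0)) ⊢ --a--▸ m19
  m19 = 0 | ((0 | 0 | 0\{c} + (b.0)\{b,c}) | (0 | 0)) ⊢ ∅
LTS(Q): 20 reachable states
  n0 = (b.(0 + 0) + b.(0 + 0) + a.a.a.0) | ((0 | 0 | 0\{c} + (b.0)\{b,c}) | (0 | 0 | (0 + 0) + a.0 | b.0)) ⊢ --a--▸ n1, --a--▸ n2, --b--▸ n3, --b--▸ n4
  n1 = (b.(0 + 0) + b.(0 + 0) + a.a.a.0) | ((0 | 0 | 0\{c} + (b.0)\{b,c}) | (0 | b.0)) ⊢ --a--▸ n5, --b--▸ n6, --b--▸ n7
  n2 = a.a.0 | ((0 | 0 | 0\{c} + (b.0)\{b,c}) | (0 | 0 | (0 + 0) + a.0 | b.0)) ⊢ --a--▸ n5, --a--▸ n8, --b--▸ n9
  n3 = (0 + 0) | ((0 | 0 | 0\{c} + (b.0)\{b,c}) | (0 | 0 | (0 + 0) + a.0 | b.0)) ⊢ --a--▸ n6, --b--▸ n10
  n4 = (b.(0 + 0) + b.(0 + 0) + a.a.a.0) | ((0 | 0 | 0\{c} + (b.0)\{b,c}) | (a.0 | 0)) ⊢ --a--▸ n7, --a--▸ n9, --b--▸ n10
  n5 = a.a.0 | ((0 | 0 | 0\{c} + (b.0)\{b,c}) | (0 | b.0)) ⊢ --a--▸ n11, --b--▸ n12
  n6 = (0 + 0) | ((0 | 0 | 0\{c} + (b.0)\{b,c}) | (0 | b.0)) ⊢ --b--▸ n13
  n7 = (b.(0 + 0) + b.(0 + 0) + a.a.a.0) | ((0 | 0 | 0\{c} + (b.0)\{b,c}) | (0 | 0)) ⊢ --a--▸ n12, --b--▸ n13
  n8 = a.0 | ((0 | 0 | 0\{c} + (b.0)\{b,c}) | (0 | 0 | (0 + 0) + a.0 | b.0)) ⊢ --a--▸ n11, --a--▸ n14, --b--▸ n15
  n9 = a.a.0 | ((0 | 0 | 0\{c} + (b.0)\{b,c}) | (a.0 | 0)) ⊢ --a--▸ n12, --a--▸ n15
  n10 = (0 + 0) | ((0 | 0 | 0\{c} + (b.0)\{b,c}) | (a.0 | 0)) ⊢ --a--▸ n13
  n11 = a.0 | ((0 | 0 | 0\{c} + (b.0)\{b,c}) | (0 | b.0)) ⊢ --a--▸ n16, --b--▸ n17
  n12 = a.a.0 | ((0 | 0 | 0\{c} + (b.0)\{b,c}) | (0 | 0)) ⊢ --a--▸ n17
  n13 = (0 + 0) | ((0 | 0 | 0\{c} + (b.0)\{b,c}) | (0 | 0)) ⊢ ∅
  n14 = 0 | ((0 | 0 | 0\{c} + (b.0)\{b,c}) | (0 | 0 | (0 + 0) + a.0 | b.0)) ⊢ --a--▸ n16, --b--▸ n18
  n15 = a.0 | ((0 | 0 | 0\{c} + (b.0)\{b,c}) | (a.0 | 0)) ⊢ --a--▸ n17, --a--▸ n18
  n16 = 0 | ((0 | 0 | 0\{c} + (b.0)\{b,c}) | (0 | b.0)) ⊢ --b--▸ n19
  n17 = a.0 | ((0 | 0 | 0\{c} + (b.0)\{b,c}) | (0 | 0)) ⊢ --a--▸ n19
  n18 = 0 | ((0 | 0 | 0\{c} + (b.0)\{b,c}) | (a.0 | 0)) ⊢ --a--▸ n19
  n19 = 0 | ((0 | 0 | 0\{c} + (b.0)\{b,c}) | (0 | 0)) ⊢ ∅
Partition-refinement fixed point:
  B0 = {m0}
  B1 = {m2}
  B2 = {m5}
  B3 = {m12, m15, m3, n11, n14, n3}
  B4 = {m17, m6, n16, n6}
  B5 = {m13, m19, n13, n19}
  B6 = {m10, m16, m18, n10, n17, n18}
  B7 = {m11}
  B8 = {m8}
  B9 = {m14, n12, n15}
  B10 = {m9, n5, n8}
  B11 = {m4}
  B12 = {m7}
  B13 = {m1}
  B14 = {n0}
  B15 = {n2}
  B16 = {n9}
  B17 = {n4}
  B18 = {n7}
  B19 = {n1}
m0 ∈ B0, n0 ∈ B14 → different blocks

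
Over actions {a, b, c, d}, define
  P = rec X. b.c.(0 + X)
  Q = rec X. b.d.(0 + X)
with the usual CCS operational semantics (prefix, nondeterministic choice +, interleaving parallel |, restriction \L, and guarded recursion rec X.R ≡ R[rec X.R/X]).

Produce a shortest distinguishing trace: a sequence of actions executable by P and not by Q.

bc

Reachable graph of P (3 states):
  m0 = rec X. b.c.(0 + X) :: --b--▸ m1
  m1 = c.(0 + (rec X. b.c.(0 + X))) :: --c--▸ m2
  m2 = 0 + (rec X. b.c.(0 + X)) :: --b--▸ m1
Reachable graph of Q (3 states):
  n0 = rec X. b.d.(0 + X) :: --b--▸ n1
  n1 = d.(0 + (rec X. b.d.(0 + X))) :: --d--▸ n2
  n2 = 0 + (rec X. b.d.(0 + X)) :: --b--▸ n1
Executing bc from P (initial set {m0}):
  after b @ step 1: {m1}
  after c @ step 2: {m2}
  P completes σ.
Executing bc from Q (initial set {n0}):
  after b @ step 1: {n1}
  after c @ step 2: ∅ (Q stuck)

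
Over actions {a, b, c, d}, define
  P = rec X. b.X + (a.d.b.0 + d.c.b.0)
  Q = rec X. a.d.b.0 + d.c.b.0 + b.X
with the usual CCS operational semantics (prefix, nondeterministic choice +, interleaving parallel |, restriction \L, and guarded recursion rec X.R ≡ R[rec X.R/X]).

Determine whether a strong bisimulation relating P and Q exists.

YES

Reachable graph of P (5 states):
  p0 = rec X. b.X + (a.d.b.0 + d.c.b.0) :: =a=> p1, =b=> p0, =d=> p2
  p1 = d.b.0 :: =d=> p3
  p2 = c.b.0 :: =c=> p3
  p3 = b.0 :: =b=> p4
  p4 = 0 :: (no moves)
Reachable graph of Q (5 states):
  q0 = rec X. a.d.b.0 + d.c.b.0 + b.X :: =a=> q1, =b=> q0, =d=> q2
  q1 = d.b.0 :: =d=> q3
  q2 = c.b.0 :: =c=> q3
  q3 = b.0 :: =b=> q4
  q4 = 0 :: (no moves)
Bisimilarity quotient blocks:
  B0 = {p0, q0}
  B1 = {p1, q1}
  B2 = {p3, q3}
  B3 = {p4, q4}
  B4 = {p2, q2}
p0 ∈ B0, q0 ∈ B0 → same block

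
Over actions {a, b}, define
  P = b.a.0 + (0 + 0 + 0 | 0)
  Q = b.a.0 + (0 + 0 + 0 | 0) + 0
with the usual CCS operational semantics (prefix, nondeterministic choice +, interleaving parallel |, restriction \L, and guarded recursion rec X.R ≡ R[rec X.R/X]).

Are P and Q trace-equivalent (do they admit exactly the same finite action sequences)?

Reachable graph of P (3 states):
  p0 = b.a.0 + (0 + 0 + 0 | 0) :: —b→ p1
  p1 = a.0 :: —a→ p2
  p2 = 0 :: ·
Reachable graph of Q (3 states):
  q0 = b.a.0 + (0 + 0 + 0 | 0) + 0 :: —b→ q1
  q1 = a.0 :: —a→ q2
  q2 = 0 :: ·
Bisimilarity quotient blocks:
  B0 = {p0, q0}
  B1 = {p1, q1}
  B2 = {p2, q2}
p0 ∈ B0, q0 ∈ B0 → same block
Bisimilar ⇒ trace-equivalent.

YES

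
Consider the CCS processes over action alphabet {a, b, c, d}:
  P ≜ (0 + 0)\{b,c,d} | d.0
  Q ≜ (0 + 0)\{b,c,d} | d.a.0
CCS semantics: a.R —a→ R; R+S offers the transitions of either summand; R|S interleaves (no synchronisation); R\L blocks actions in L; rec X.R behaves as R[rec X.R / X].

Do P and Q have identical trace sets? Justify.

P's transition system — 2 states:
  m0 = (0 + 0)\{b,c,d} | d.0 → -d-> m1
  m1 = (0 + 0)\{b,c,d} | 0 → ·
Q's transition system — 3 states:
  n0 = (0 + 0)\{b,c,d} | d.a.0 → -d-> n1
  n1 = (0 + 0)\{b,c,d} | a.0 → -a-> n2
  n2 = (0 + 0)\{b,c,d} | 0 → ·
Executing da from Q (initial set {n0}):
  after d @ step 1: {n1}
  after a @ step 2: {n2}
  Q completes σ.
Executing da from P (initial set {m0}):
  after d @ step 1: {m1}
  after a @ step 2: ∅ (P stuck)

traces(P) ≠ traces(Q) — witness ⟨da⟩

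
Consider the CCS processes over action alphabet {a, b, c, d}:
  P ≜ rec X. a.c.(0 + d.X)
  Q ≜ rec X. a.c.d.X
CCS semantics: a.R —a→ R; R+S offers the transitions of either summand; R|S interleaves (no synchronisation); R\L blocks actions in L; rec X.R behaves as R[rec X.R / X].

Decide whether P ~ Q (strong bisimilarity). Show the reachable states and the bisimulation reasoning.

bisimilar

LTS(P): 3 reachable states
  p0 = rec X. a.c.(0 + d.X) has moves -a-> p1
  p1 = c.(0 + d.(rec X. a.c.(0 + d.X))) has moves -c-> p2
  p2 = 0 + d.(rec X. a.c.(0 + d.X)) has moves -d-> p0
LTS(Q): 3 reachable states
  q0 = rec X. a.c.d.X has moves -a-> q1
  q1 = c.d.(rec X. a.c.d.X) has moves -c-> q2
  q2 = d.(rec X. a.c.d.X) has moves -d-> q0
Bisimilarity quotient blocks:
  B0 = {p0, q0}
  B1 = {p1, q1}
  B2 = {p2, q2}
p0 ∈ B0, q0 ∈ B0 → same block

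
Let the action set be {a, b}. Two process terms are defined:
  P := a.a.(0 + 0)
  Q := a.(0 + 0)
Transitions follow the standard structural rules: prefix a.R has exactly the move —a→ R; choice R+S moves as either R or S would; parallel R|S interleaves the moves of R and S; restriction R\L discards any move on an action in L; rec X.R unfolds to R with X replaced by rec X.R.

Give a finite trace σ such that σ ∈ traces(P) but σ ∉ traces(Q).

Reachable graph of P (3 states):
  s0 = a.a.(0 + 0) ⊢ =a=> s1
  s1 = a.(0 + 0) ⊢ =a=> s2
  s2 = 0 + 0 ⊢ ∅
Reachable graph of Q (2 states):
  t0 = a.(0 + 0) ⊢ =a=> t1
  t1 = 0 + 0 ⊢ ∅
Executing aa from P (initial set {s0}):
  after a @ step 1: {s1}
  after a @ step 2: {s2}
  P completes σ.
Executing aa from Q (initial set {t0}):
  after a @ step 1: {t1}
  after a @ step 2: ∅  — Q cannot continue

aa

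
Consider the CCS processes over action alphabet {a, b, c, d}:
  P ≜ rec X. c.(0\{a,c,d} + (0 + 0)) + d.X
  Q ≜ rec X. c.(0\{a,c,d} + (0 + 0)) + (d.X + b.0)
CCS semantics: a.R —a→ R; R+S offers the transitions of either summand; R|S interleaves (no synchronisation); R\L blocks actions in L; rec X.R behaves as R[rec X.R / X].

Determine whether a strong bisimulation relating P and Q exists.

Reachable graph of P (2 states):
  p0 = rec X. c.(0\{a,c,d} + (0 + 0)) + d.X :: =c=> p1, =d=> p0
  p1 = 0\{a,c,d} + (0 + 0) :: ·
Reachable graph of Q (3 states):
  q0 = rec X. c.(0\{a,c,d} + (0 + 0)) + (d.X + b.0) :: =b=> q1, =c=> q2, =d=> q0
  q1 = 0 :: ·
  q2 = 0\{a,c,d} + (0 + 0) :: ·
Partition-refinement fixed point:
  B0 = {p0}
  B1 = {p1, q1, q2}
  B2 = {q0}
p0 ∈ B0, q0 ∈ B2 → different blocks

P ≁ Q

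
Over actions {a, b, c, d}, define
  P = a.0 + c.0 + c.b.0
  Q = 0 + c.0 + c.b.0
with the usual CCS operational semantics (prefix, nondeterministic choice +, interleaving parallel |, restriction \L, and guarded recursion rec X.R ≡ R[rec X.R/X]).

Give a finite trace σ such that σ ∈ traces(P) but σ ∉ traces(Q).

a

P's transition system — 3 states:
  u0 = a.0 + c.0 + c.b.0 :: —a→ u1, —c→ u1, —c→ u2
  u1 = 0 :: stopped
  u2 = b.0 :: —b→ u1
Q's transition system — 3 states:
  v0 = 0 + c.0 + c.b.0 :: —c→ v1, —c→ v2
  v1 = 0 :: stopped
  v2 = b.0 :: —b→ v1
Trace ⟨a⟩ through P, begin at {u0}:
  [1] a ⇒ {u1}
  — P admits the full trace.
Trace ⟨a⟩ through Q, begin at {v0}:
  [1] a ⇒ no successor for Q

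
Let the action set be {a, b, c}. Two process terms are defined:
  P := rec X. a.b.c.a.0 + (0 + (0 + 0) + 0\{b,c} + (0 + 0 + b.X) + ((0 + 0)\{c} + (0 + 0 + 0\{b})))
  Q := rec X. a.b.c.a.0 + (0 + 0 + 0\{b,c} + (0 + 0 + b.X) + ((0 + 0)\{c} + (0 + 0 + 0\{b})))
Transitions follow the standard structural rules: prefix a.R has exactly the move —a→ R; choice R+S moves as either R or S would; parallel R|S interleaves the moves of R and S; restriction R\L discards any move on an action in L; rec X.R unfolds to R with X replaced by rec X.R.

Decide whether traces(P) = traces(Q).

traces(P) = traces(Q)

LTS(P): 5 reachable states
  p0 = rec X. a.b.c.a.0 + (0 + (0 + 0) + 0\{b,c} + (0 + 0 + b.X) + ((0 + 0)\{c} + (0 + 0 + 0\{b}))) → ··a··> p1, ··b··> p0
  p1 = b.c.a.0 → ··b··> p2
  p2 = c.a.0 → ··c··> p3
  p3 = a.0 → ··a··> p4
  p4 = 0 → deadlocked
LTS(Q): 5 reachable states
  q0 = rec X. a.b.c.a.0 + (0 + 0 + 0\{b,c} + (0 + 0 + b.X) + ((0 + 0)\{c} + (0 + 0 + 0\{b}))) → ··a··> q1, ··b··> q0
  q1 = b.c.a.0 → ··b··> q2
  q2 = c.a.0 → ··c··> q3
  q3 = a.0 → ··a··> q4
  q4 = 0 → deadlocked
Bisimilarity quotient blocks:
  B0 = {p0, q0}
  B1 = {p1, q1}
  B2 = {p2, q2}
  B3 = {p3, q3}
  B4 = {p4, q4}
p0 ∈ B0, q0 ∈ B0 → same block
Bisimilar ⇒ trace-equivalent.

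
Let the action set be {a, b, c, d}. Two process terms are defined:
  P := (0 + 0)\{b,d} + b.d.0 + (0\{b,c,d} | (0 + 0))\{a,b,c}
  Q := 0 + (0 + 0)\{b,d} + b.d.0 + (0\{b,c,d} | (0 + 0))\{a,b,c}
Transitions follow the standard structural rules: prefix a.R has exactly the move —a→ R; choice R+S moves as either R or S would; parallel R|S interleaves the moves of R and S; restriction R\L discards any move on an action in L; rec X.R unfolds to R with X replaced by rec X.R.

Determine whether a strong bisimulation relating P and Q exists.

YES

LTS(P): 3 reachable states
  m0 = (0 + 0)\{b,d} + b.d.0 + (0\{b,c,d} | (0 + 0))\{a,b,c} | =b=> m1
  m1 = d.0 | =d=> m2
  m2 = 0 | ·
LTS(Q): 3 reachable states
  n0 = 0 + (0 + 0)\{b,d} + b.d.0 + (0\{b,c,d} | (0 + 0))\{a,b,c} | =b=> n1
  n1 = d.0 | =d=> n2
  n2 = 0 | ·
Coarsest stable partition (strong bisimilarity classes):
  B0 = {m0, n0}
  B1 = {m1, n1}
  B2 = {m2, n2}
m0 ∈ B0, n0 ∈ B0 → same block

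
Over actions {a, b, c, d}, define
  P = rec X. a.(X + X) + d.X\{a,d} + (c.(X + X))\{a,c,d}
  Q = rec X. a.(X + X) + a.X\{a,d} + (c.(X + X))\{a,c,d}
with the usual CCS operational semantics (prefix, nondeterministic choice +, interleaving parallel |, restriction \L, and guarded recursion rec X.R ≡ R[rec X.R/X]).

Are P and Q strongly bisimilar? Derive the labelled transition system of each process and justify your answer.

Reachable graph of P (3 states):
  u0 = rec X. a.(X + X) + d.X\{a,d} + (c.(X + X))\{a,c,d} :: --a--▸ u1, --d--▸ u2
  u1 = (rec X. a.(X + X) + d.X\{a,d} + (c.(X + X))\{a,c,d}) + (rec X. a.(X + X) + d.X\{a,d} + (c.(X + X))\{a,c,d}) :: --a--▸ u1, --d--▸ u2
  u2 = (rec X. a.(X + X) + d.X\{a,d} + (c.(X + X))\{a,c,d})\{a,d} :: deadlocked
Reachable graph of Q (3 states):
  v0 = rec X. a.(X + X) + a.X\{a,d} + (c.(X + X))\{a,c,d} :: --a--▸ v1, --a--▸ v2
  v1 = (rec X. a.(X + X) + a.X\{a,d} + (c.(X + X))\{a,c,d}) + (rec X. a.(X + X) + a.X\{a,d} + (c.(X + X))\{a,c,d}) :: --a--▸ v1, --a--▸ v2
  v2 = (rec X. a.(X + X) + a.X\{a,d} + (c.(X + X))\{a,c,d})\{a,d} :: deadlocked
Bisimilarity quotient blocks:
  B0 = {u0, u1}
  B1 = {u2, v2}
  B2 = {v0, v1}
u0 ∈ B0, v0 ∈ B2 → different blocks

not bisimilar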